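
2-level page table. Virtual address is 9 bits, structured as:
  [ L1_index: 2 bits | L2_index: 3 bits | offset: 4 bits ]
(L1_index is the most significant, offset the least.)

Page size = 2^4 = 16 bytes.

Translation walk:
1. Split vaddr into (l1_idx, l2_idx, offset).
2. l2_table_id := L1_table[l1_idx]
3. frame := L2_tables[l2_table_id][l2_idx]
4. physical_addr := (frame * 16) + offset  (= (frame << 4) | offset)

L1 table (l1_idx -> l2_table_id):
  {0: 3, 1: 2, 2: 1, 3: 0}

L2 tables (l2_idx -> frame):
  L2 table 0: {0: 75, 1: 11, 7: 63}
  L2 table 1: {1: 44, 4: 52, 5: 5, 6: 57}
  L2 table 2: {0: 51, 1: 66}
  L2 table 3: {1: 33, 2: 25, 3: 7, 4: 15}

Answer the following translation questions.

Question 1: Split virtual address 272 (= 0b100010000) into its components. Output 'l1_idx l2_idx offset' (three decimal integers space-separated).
Answer: 2 1 0

Derivation:
vaddr = 272 = 0b100010000
  top 2 bits -> l1_idx = 2
  next 3 bits -> l2_idx = 1
  bottom 4 bits -> offset = 0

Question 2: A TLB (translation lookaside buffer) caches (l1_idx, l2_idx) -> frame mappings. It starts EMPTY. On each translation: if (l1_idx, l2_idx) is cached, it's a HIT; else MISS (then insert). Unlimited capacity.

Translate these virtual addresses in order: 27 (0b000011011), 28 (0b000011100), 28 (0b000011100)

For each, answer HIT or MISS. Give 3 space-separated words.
Answer: MISS HIT HIT

Derivation:
vaddr=27: (0,1) not in TLB -> MISS, insert
vaddr=28: (0,1) in TLB -> HIT
vaddr=28: (0,1) in TLB -> HIT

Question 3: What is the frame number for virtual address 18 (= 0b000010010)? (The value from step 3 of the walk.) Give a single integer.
Answer: 33

Derivation:
vaddr = 18: l1_idx=0, l2_idx=1
L1[0] = 3; L2[3][1] = 33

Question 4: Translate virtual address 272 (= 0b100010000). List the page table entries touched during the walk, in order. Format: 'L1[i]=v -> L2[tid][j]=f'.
Answer: L1[2]=1 -> L2[1][1]=44

Derivation:
vaddr = 272 = 0b100010000
Split: l1_idx=2, l2_idx=1, offset=0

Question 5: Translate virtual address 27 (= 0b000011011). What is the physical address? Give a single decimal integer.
Answer: 539

Derivation:
vaddr = 27 = 0b000011011
Split: l1_idx=0, l2_idx=1, offset=11
L1[0] = 3
L2[3][1] = 33
paddr = 33 * 16 + 11 = 539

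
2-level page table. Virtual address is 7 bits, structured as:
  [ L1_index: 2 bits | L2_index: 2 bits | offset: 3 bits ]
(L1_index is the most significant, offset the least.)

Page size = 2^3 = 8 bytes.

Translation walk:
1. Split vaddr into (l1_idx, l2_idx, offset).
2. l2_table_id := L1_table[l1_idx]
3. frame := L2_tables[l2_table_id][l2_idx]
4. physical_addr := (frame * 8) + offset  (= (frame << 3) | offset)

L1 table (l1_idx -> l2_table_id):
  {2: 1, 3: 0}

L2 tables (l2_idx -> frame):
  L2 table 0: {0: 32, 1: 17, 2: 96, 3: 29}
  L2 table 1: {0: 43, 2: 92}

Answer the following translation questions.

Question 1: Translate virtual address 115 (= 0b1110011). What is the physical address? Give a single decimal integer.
vaddr = 115 = 0b1110011
Split: l1_idx=3, l2_idx=2, offset=3
L1[3] = 0
L2[0][2] = 96
paddr = 96 * 8 + 3 = 771

Answer: 771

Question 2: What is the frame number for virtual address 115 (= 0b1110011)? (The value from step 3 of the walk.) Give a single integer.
vaddr = 115: l1_idx=3, l2_idx=2
L1[3] = 0; L2[0][2] = 96

Answer: 96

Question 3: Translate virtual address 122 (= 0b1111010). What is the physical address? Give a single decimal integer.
Answer: 234

Derivation:
vaddr = 122 = 0b1111010
Split: l1_idx=3, l2_idx=3, offset=2
L1[3] = 0
L2[0][3] = 29
paddr = 29 * 8 + 2 = 234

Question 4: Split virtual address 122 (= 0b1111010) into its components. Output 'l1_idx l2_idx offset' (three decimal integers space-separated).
Answer: 3 3 2

Derivation:
vaddr = 122 = 0b1111010
  top 2 bits -> l1_idx = 3
  next 2 bits -> l2_idx = 3
  bottom 3 bits -> offset = 2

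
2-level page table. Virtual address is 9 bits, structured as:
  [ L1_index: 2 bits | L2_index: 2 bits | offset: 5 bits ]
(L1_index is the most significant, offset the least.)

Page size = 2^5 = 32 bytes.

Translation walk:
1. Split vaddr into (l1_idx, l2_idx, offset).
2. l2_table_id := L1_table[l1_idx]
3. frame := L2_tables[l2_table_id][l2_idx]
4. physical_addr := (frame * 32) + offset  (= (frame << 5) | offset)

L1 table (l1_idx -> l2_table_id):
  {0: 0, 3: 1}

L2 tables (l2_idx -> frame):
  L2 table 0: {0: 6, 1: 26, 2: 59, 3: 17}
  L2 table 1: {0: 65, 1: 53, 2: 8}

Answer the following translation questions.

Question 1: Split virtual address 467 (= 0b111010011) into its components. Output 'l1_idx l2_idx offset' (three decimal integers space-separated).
Answer: 3 2 19

Derivation:
vaddr = 467 = 0b111010011
  top 2 bits -> l1_idx = 3
  next 2 bits -> l2_idx = 2
  bottom 5 bits -> offset = 19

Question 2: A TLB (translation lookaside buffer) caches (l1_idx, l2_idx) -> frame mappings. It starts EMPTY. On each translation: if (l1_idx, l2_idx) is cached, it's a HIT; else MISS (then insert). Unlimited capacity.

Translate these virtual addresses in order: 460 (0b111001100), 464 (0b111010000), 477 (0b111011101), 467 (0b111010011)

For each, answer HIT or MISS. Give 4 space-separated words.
Answer: MISS HIT HIT HIT

Derivation:
vaddr=460: (3,2) not in TLB -> MISS, insert
vaddr=464: (3,2) in TLB -> HIT
vaddr=477: (3,2) in TLB -> HIT
vaddr=467: (3,2) in TLB -> HIT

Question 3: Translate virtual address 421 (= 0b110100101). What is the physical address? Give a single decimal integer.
Answer: 1701

Derivation:
vaddr = 421 = 0b110100101
Split: l1_idx=3, l2_idx=1, offset=5
L1[3] = 1
L2[1][1] = 53
paddr = 53 * 32 + 5 = 1701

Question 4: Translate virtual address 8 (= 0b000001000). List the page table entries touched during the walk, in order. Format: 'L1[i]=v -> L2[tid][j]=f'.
Answer: L1[0]=0 -> L2[0][0]=6

Derivation:
vaddr = 8 = 0b000001000
Split: l1_idx=0, l2_idx=0, offset=8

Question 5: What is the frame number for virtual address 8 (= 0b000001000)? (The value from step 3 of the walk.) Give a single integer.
vaddr = 8: l1_idx=0, l2_idx=0
L1[0] = 0; L2[0][0] = 6

Answer: 6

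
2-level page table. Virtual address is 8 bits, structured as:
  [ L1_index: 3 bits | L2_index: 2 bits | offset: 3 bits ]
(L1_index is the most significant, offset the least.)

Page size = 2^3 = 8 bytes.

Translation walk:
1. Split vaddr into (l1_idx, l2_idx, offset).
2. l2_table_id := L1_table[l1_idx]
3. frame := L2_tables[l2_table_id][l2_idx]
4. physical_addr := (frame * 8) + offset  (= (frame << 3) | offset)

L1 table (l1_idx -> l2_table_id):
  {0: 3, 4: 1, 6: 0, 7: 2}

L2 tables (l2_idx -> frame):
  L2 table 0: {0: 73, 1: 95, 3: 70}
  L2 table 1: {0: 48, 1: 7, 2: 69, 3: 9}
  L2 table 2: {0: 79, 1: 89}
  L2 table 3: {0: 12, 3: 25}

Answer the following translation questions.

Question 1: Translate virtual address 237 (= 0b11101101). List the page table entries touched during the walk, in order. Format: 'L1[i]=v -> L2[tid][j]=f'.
Answer: L1[7]=2 -> L2[2][1]=89

Derivation:
vaddr = 237 = 0b11101101
Split: l1_idx=7, l2_idx=1, offset=5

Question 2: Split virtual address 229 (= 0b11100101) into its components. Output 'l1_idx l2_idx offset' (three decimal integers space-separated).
vaddr = 229 = 0b11100101
  top 3 bits -> l1_idx = 7
  next 2 bits -> l2_idx = 0
  bottom 3 bits -> offset = 5

Answer: 7 0 5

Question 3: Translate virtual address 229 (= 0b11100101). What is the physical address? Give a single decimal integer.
Answer: 637

Derivation:
vaddr = 229 = 0b11100101
Split: l1_idx=7, l2_idx=0, offset=5
L1[7] = 2
L2[2][0] = 79
paddr = 79 * 8 + 5 = 637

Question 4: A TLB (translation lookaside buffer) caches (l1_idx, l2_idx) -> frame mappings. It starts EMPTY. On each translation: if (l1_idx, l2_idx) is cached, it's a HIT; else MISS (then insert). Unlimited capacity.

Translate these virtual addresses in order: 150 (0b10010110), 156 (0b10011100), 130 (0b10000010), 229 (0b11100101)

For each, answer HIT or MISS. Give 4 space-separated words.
Answer: MISS MISS MISS MISS

Derivation:
vaddr=150: (4,2) not in TLB -> MISS, insert
vaddr=156: (4,3) not in TLB -> MISS, insert
vaddr=130: (4,0) not in TLB -> MISS, insert
vaddr=229: (7,0) not in TLB -> MISS, insert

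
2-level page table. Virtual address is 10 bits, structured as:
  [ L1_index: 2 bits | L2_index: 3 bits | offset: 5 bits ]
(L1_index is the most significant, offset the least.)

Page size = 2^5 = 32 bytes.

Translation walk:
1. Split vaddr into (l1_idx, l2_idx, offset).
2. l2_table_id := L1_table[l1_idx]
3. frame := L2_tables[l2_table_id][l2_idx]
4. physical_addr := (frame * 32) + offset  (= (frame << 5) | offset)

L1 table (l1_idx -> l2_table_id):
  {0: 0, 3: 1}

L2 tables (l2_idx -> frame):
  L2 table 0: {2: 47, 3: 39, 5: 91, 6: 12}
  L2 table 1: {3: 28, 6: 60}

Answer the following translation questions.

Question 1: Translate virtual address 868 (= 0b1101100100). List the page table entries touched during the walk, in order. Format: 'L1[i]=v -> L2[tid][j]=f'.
vaddr = 868 = 0b1101100100
Split: l1_idx=3, l2_idx=3, offset=4

Answer: L1[3]=1 -> L2[1][3]=28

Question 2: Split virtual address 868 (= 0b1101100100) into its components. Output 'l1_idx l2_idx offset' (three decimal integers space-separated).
vaddr = 868 = 0b1101100100
  top 2 bits -> l1_idx = 3
  next 3 bits -> l2_idx = 3
  bottom 5 bits -> offset = 4

Answer: 3 3 4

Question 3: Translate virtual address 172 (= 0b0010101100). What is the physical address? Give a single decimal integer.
Answer: 2924

Derivation:
vaddr = 172 = 0b0010101100
Split: l1_idx=0, l2_idx=5, offset=12
L1[0] = 0
L2[0][5] = 91
paddr = 91 * 32 + 12 = 2924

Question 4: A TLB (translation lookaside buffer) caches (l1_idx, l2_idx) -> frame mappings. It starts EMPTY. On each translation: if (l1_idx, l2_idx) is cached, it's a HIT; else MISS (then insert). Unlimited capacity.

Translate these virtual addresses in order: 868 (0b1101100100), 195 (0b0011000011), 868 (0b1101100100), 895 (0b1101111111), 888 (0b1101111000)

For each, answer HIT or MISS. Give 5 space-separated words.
vaddr=868: (3,3) not in TLB -> MISS, insert
vaddr=195: (0,6) not in TLB -> MISS, insert
vaddr=868: (3,3) in TLB -> HIT
vaddr=895: (3,3) in TLB -> HIT
vaddr=888: (3,3) in TLB -> HIT

Answer: MISS MISS HIT HIT HIT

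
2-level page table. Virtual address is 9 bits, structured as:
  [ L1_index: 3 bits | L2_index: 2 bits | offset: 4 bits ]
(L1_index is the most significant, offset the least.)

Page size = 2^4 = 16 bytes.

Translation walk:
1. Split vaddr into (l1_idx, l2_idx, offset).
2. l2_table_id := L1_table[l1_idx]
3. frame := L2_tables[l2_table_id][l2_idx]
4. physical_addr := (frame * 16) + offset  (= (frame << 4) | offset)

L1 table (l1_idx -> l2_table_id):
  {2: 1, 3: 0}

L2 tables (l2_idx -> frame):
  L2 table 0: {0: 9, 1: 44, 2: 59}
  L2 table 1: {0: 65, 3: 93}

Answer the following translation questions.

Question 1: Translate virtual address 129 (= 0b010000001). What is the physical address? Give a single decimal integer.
vaddr = 129 = 0b010000001
Split: l1_idx=2, l2_idx=0, offset=1
L1[2] = 1
L2[1][0] = 65
paddr = 65 * 16 + 1 = 1041

Answer: 1041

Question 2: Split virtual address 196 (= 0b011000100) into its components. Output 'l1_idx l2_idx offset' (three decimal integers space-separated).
vaddr = 196 = 0b011000100
  top 3 bits -> l1_idx = 3
  next 2 bits -> l2_idx = 0
  bottom 4 bits -> offset = 4

Answer: 3 0 4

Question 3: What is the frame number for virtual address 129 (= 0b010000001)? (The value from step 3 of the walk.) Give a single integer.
Answer: 65

Derivation:
vaddr = 129: l1_idx=2, l2_idx=0
L1[2] = 1; L2[1][0] = 65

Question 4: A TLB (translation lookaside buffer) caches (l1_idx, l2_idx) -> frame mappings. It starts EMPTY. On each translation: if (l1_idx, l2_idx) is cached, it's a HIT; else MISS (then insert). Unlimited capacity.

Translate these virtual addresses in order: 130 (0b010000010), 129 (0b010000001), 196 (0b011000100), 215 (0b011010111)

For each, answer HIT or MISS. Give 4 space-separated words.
vaddr=130: (2,0) not in TLB -> MISS, insert
vaddr=129: (2,0) in TLB -> HIT
vaddr=196: (3,0) not in TLB -> MISS, insert
vaddr=215: (3,1) not in TLB -> MISS, insert

Answer: MISS HIT MISS MISS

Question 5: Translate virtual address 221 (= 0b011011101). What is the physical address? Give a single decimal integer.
vaddr = 221 = 0b011011101
Split: l1_idx=3, l2_idx=1, offset=13
L1[3] = 0
L2[0][1] = 44
paddr = 44 * 16 + 13 = 717

Answer: 717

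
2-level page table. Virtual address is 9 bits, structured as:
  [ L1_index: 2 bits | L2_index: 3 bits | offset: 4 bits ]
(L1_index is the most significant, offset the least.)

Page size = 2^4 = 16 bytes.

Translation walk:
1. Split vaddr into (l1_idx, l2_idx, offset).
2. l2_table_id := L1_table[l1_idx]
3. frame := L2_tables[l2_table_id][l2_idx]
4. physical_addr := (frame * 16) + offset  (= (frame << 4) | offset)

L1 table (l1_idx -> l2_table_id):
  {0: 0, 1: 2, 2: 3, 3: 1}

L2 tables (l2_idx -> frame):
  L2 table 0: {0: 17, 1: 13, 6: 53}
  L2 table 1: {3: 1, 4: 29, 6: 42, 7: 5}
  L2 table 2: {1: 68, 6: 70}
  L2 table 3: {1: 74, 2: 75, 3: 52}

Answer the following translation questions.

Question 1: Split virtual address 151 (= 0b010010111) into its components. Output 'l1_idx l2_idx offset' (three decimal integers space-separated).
Answer: 1 1 7

Derivation:
vaddr = 151 = 0b010010111
  top 2 bits -> l1_idx = 1
  next 3 bits -> l2_idx = 1
  bottom 4 bits -> offset = 7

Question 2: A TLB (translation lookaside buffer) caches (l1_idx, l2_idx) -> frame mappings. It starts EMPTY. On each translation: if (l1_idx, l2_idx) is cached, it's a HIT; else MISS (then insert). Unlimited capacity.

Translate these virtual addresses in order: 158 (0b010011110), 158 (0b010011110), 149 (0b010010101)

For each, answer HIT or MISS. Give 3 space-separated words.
vaddr=158: (1,1) not in TLB -> MISS, insert
vaddr=158: (1,1) in TLB -> HIT
vaddr=149: (1,1) in TLB -> HIT

Answer: MISS HIT HIT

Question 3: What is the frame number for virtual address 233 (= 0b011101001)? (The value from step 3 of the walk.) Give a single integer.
Answer: 70

Derivation:
vaddr = 233: l1_idx=1, l2_idx=6
L1[1] = 2; L2[2][6] = 70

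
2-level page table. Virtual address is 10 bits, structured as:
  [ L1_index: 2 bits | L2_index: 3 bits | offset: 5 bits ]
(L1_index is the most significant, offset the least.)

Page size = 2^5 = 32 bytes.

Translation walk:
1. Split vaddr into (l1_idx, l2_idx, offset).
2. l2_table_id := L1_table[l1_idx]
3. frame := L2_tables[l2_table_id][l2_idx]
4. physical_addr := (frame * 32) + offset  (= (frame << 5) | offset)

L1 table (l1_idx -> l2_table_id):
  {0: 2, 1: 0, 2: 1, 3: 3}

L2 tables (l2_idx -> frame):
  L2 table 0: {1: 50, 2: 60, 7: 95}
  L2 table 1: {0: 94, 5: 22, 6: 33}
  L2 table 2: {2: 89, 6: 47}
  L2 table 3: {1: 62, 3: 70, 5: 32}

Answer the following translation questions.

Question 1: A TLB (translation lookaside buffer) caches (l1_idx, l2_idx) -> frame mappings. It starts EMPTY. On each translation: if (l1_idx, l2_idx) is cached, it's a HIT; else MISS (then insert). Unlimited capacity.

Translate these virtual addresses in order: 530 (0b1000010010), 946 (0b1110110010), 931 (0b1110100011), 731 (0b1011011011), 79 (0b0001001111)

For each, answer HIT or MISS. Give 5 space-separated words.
vaddr=530: (2,0) not in TLB -> MISS, insert
vaddr=946: (3,5) not in TLB -> MISS, insert
vaddr=931: (3,5) in TLB -> HIT
vaddr=731: (2,6) not in TLB -> MISS, insert
vaddr=79: (0,2) not in TLB -> MISS, insert

Answer: MISS MISS HIT MISS MISS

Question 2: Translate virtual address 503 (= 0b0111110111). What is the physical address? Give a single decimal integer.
Answer: 3063

Derivation:
vaddr = 503 = 0b0111110111
Split: l1_idx=1, l2_idx=7, offset=23
L1[1] = 0
L2[0][7] = 95
paddr = 95 * 32 + 23 = 3063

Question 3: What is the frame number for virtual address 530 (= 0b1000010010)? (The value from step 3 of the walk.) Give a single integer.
vaddr = 530: l1_idx=2, l2_idx=0
L1[2] = 1; L2[1][0] = 94

Answer: 94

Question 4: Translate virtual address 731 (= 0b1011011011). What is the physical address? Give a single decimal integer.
vaddr = 731 = 0b1011011011
Split: l1_idx=2, l2_idx=6, offset=27
L1[2] = 1
L2[1][6] = 33
paddr = 33 * 32 + 27 = 1083

Answer: 1083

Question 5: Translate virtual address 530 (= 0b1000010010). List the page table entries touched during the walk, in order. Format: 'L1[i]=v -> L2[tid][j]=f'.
vaddr = 530 = 0b1000010010
Split: l1_idx=2, l2_idx=0, offset=18

Answer: L1[2]=1 -> L2[1][0]=94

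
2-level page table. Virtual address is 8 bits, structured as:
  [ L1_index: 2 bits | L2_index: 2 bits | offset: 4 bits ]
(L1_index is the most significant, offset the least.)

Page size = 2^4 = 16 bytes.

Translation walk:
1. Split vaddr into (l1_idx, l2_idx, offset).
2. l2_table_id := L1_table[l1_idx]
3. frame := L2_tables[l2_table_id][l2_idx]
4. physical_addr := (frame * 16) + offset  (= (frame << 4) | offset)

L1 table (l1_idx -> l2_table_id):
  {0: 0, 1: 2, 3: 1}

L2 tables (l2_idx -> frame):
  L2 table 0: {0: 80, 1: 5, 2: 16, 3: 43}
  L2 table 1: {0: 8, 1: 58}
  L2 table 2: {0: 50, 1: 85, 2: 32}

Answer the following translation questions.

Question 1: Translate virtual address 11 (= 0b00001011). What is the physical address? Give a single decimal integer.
Answer: 1291

Derivation:
vaddr = 11 = 0b00001011
Split: l1_idx=0, l2_idx=0, offset=11
L1[0] = 0
L2[0][0] = 80
paddr = 80 * 16 + 11 = 1291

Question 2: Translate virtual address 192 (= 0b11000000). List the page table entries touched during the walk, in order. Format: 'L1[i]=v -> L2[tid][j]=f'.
vaddr = 192 = 0b11000000
Split: l1_idx=3, l2_idx=0, offset=0

Answer: L1[3]=1 -> L2[1][0]=8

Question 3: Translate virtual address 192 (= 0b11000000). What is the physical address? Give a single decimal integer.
Answer: 128

Derivation:
vaddr = 192 = 0b11000000
Split: l1_idx=3, l2_idx=0, offset=0
L1[3] = 1
L2[1][0] = 8
paddr = 8 * 16 + 0 = 128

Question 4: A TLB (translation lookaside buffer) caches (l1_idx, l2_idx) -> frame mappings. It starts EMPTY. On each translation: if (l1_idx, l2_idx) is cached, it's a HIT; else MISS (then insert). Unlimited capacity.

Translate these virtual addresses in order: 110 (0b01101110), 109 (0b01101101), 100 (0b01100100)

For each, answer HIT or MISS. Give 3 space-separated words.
vaddr=110: (1,2) not in TLB -> MISS, insert
vaddr=109: (1,2) in TLB -> HIT
vaddr=100: (1,2) in TLB -> HIT

Answer: MISS HIT HIT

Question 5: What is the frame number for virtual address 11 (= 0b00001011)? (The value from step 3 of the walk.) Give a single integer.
vaddr = 11: l1_idx=0, l2_idx=0
L1[0] = 0; L2[0][0] = 80

Answer: 80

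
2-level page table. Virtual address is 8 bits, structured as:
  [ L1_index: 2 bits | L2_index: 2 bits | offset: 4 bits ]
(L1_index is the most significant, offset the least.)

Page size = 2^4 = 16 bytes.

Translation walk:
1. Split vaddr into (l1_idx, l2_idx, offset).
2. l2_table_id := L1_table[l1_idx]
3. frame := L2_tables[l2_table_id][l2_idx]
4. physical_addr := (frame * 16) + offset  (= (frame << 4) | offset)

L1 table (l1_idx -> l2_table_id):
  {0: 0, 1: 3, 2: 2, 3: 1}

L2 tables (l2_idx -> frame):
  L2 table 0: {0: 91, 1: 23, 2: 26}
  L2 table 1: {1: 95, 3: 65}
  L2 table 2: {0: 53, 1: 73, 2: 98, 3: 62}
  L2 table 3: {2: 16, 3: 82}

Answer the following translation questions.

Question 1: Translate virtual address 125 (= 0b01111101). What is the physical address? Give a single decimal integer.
Answer: 1325

Derivation:
vaddr = 125 = 0b01111101
Split: l1_idx=1, l2_idx=3, offset=13
L1[1] = 3
L2[3][3] = 82
paddr = 82 * 16 + 13 = 1325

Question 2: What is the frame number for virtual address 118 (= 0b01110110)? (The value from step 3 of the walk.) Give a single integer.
Answer: 82

Derivation:
vaddr = 118: l1_idx=1, l2_idx=3
L1[1] = 3; L2[3][3] = 82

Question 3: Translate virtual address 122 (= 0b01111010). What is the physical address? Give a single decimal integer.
vaddr = 122 = 0b01111010
Split: l1_idx=1, l2_idx=3, offset=10
L1[1] = 3
L2[3][3] = 82
paddr = 82 * 16 + 10 = 1322

Answer: 1322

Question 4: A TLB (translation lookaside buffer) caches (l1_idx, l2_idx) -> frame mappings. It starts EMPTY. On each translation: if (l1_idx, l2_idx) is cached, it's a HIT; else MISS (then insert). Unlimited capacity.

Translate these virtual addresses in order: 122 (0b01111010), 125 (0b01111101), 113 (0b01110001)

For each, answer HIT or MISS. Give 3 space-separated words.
vaddr=122: (1,3) not in TLB -> MISS, insert
vaddr=125: (1,3) in TLB -> HIT
vaddr=113: (1,3) in TLB -> HIT

Answer: MISS HIT HIT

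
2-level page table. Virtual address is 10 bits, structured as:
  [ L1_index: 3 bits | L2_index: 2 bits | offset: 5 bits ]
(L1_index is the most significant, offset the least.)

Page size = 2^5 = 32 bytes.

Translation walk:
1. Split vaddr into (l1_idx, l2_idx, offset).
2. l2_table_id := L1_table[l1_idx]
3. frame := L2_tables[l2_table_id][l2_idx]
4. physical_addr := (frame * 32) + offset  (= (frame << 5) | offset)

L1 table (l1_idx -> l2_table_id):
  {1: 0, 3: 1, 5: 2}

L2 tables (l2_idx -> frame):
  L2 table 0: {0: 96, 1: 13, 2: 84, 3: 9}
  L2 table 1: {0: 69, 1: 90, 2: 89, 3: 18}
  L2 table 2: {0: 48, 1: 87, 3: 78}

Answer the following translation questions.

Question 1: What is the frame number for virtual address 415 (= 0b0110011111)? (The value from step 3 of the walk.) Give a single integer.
vaddr = 415: l1_idx=3, l2_idx=0
L1[3] = 1; L2[1][0] = 69

Answer: 69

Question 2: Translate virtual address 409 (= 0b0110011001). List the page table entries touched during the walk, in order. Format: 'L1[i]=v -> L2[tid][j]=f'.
vaddr = 409 = 0b0110011001
Split: l1_idx=3, l2_idx=0, offset=25

Answer: L1[3]=1 -> L2[1][0]=69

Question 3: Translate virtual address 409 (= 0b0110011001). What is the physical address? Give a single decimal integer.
Answer: 2233

Derivation:
vaddr = 409 = 0b0110011001
Split: l1_idx=3, l2_idx=0, offset=25
L1[3] = 1
L2[1][0] = 69
paddr = 69 * 32 + 25 = 2233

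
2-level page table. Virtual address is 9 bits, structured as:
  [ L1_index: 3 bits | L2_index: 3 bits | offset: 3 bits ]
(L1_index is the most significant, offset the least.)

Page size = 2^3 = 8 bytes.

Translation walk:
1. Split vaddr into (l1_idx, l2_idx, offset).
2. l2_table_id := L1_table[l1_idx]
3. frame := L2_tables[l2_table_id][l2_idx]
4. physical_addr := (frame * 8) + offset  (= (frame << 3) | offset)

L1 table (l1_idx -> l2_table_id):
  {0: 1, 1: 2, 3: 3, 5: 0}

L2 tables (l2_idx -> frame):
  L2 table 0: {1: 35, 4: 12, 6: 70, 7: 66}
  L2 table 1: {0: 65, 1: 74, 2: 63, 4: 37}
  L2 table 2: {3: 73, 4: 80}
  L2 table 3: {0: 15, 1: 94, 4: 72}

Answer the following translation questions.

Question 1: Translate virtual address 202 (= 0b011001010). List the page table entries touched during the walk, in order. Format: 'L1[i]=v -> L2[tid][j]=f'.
vaddr = 202 = 0b011001010
Split: l1_idx=3, l2_idx=1, offset=2

Answer: L1[3]=3 -> L2[3][1]=94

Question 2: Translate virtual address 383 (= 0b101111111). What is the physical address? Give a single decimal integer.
vaddr = 383 = 0b101111111
Split: l1_idx=5, l2_idx=7, offset=7
L1[5] = 0
L2[0][7] = 66
paddr = 66 * 8 + 7 = 535

Answer: 535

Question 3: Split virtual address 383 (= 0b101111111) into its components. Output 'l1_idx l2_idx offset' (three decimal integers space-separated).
Answer: 5 7 7

Derivation:
vaddr = 383 = 0b101111111
  top 3 bits -> l1_idx = 5
  next 3 bits -> l2_idx = 7
  bottom 3 bits -> offset = 7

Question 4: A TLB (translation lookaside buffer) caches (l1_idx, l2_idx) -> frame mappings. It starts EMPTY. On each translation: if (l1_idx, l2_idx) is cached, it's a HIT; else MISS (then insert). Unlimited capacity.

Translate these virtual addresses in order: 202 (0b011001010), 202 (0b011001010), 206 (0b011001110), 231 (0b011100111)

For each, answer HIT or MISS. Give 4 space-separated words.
Answer: MISS HIT HIT MISS

Derivation:
vaddr=202: (3,1) not in TLB -> MISS, insert
vaddr=202: (3,1) in TLB -> HIT
vaddr=206: (3,1) in TLB -> HIT
vaddr=231: (3,4) not in TLB -> MISS, insert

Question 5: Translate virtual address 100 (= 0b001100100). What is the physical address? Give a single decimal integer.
vaddr = 100 = 0b001100100
Split: l1_idx=1, l2_idx=4, offset=4
L1[1] = 2
L2[2][4] = 80
paddr = 80 * 8 + 4 = 644

Answer: 644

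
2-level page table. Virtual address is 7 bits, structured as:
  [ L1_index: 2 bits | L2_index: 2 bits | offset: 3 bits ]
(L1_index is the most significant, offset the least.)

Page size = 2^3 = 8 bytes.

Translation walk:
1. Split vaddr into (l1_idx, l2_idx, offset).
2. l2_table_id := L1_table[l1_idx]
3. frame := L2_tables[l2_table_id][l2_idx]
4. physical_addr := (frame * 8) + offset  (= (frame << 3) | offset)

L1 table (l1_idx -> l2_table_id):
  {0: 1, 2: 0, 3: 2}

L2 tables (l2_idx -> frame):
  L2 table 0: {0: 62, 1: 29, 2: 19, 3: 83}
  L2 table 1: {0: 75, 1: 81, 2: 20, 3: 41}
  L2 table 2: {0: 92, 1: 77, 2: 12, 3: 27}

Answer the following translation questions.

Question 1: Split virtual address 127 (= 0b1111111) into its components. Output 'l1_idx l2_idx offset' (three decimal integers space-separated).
vaddr = 127 = 0b1111111
  top 2 bits -> l1_idx = 3
  next 2 bits -> l2_idx = 3
  bottom 3 bits -> offset = 7

Answer: 3 3 7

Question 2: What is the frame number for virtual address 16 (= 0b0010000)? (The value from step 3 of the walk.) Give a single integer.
vaddr = 16: l1_idx=0, l2_idx=2
L1[0] = 1; L2[1][2] = 20

Answer: 20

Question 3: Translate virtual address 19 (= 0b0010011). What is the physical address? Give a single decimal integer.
vaddr = 19 = 0b0010011
Split: l1_idx=0, l2_idx=2, offset=3
L1[0] = 1
L2[1][2] = 20
paddr = 20 * 8 + 3 = 163

Answer: 163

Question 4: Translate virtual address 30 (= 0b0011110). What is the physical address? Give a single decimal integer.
Answer: 334

Derivation:
vaddr = 30 = 0b0011110
Split: l1_idx=0, l2_idx=3, offset=6
L1[0] = 1
L2[1][3] = 41
paddr = 41 * 8 + 6 = 334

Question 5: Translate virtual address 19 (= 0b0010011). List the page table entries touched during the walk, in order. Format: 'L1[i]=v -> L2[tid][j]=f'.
vaddr = 19 = 0b0010011
Split: l1_idx=0, l2_idx=2, offset=3

Answer: L1[0]=1 -> L2[1][2]=20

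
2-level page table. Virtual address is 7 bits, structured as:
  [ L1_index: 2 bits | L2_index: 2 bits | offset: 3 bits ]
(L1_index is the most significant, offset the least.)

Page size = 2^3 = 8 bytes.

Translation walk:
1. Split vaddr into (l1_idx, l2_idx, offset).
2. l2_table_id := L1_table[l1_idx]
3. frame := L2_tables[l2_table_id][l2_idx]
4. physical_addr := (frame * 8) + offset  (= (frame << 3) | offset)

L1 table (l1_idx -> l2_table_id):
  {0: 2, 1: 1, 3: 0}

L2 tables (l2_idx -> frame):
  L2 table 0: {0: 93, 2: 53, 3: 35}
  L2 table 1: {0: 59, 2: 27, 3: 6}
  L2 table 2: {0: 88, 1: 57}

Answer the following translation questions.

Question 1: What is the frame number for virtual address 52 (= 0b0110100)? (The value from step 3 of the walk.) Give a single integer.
vaddr = 52: l1_idx=1, l2_idx=2
L1[1] = 1; L2[1][2] = 27

Answer: 27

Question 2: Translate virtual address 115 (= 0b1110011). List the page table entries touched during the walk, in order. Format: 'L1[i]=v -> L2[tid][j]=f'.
vaddr = 115 = 0b1110011
Split: l1_idx=3, l2_idx=2, offset=3

Answer: L1[3]=0 -> L2[0][2]=53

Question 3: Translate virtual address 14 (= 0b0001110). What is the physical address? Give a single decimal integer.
vaddr = 14 = 0b0001110
Split: l1_idx=0, l2_idx=1, offset=6
L1[0] = 2
L2[2][1] = 57
paddr = 57 * 8 + 6 = 462

Answer: 462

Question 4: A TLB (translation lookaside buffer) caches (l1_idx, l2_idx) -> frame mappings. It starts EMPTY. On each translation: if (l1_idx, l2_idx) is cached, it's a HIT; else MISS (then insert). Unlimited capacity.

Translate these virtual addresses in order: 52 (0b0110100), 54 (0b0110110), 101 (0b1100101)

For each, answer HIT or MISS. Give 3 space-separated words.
Answer: MISS HIT MISS

Derivation:
vaddr=52: (1,2) not in TLB -> MISS, insert
vaddr=54: (1,2) in TLB -> HIT
vaddr=101: (3,0) not in TLB -> MISS, insert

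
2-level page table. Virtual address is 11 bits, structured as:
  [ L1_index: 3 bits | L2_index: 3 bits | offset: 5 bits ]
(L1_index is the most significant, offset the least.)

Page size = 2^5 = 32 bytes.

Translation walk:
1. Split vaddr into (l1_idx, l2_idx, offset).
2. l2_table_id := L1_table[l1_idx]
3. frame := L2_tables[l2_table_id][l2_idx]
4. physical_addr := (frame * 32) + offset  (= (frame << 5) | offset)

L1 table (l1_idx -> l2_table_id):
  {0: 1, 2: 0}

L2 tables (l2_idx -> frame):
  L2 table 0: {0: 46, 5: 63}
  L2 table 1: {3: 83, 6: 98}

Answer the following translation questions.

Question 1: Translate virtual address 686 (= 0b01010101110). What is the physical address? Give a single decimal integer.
Answer: 2030

Derivation:
vaddr = 686 = 0b01010101110
Split: l1_idx=2, l2_idx=5, offset=14
L1[2] = 0
L2[0][5] = 63
paddr = 63 * 32 + 14 = 2030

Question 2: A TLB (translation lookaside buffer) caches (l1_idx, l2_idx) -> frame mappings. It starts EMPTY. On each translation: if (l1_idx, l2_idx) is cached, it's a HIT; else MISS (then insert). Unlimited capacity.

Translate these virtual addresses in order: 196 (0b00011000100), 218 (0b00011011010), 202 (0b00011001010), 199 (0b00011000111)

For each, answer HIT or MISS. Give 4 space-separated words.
Answer: MISS HIT HIT HIT

Derivation:
vaddr=196: (0,6) not in TLB -> MISS, insert
vaddr=218: (0,6) in TLB -> HIT
vaddr=202: (0,6) in TLB -> HIT
vaddr=199: (0,6) in TLB -> HIT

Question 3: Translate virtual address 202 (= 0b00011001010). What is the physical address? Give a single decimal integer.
vaddr = 202 = 0b00011001010
Split: l1_idx=0, l2_idx=6, offset=10
L1[0] = 1
L2[1][6] = 98
paddr = 98 * 32 + 10 = 3146

Answer: 3146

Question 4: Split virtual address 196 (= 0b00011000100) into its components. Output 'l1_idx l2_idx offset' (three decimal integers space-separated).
vaddr = 196 = 0b00011000100
  top 3 bits -> l1_idx = 0
  next 3 bits -> l2_idx = 6
  bottom 5 bits -> offset = 4

Answer: 0 6 4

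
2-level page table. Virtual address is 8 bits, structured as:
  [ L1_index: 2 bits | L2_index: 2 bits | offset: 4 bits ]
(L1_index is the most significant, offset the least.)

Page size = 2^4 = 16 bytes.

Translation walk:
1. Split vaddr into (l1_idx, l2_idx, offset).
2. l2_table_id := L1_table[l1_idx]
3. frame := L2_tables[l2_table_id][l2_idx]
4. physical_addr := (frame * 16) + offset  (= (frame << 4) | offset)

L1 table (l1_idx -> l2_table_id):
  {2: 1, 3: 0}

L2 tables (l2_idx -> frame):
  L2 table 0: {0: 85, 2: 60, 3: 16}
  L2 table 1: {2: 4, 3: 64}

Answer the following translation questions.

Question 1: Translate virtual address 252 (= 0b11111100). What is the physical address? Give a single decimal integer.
vaddr = 252 = 0b11111100
Split: l1_idx=3, l2_idx=3, offset=12
L1[3] = 0
L2[0][3] = 16
paddr = 16 * 16 + 12 = 268

Answer: 268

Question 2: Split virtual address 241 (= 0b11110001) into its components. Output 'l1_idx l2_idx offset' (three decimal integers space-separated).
vaddr = 241 = 0b11110001
  top 2 bits -> l1_idx = 3
  next 2 bits -> l2_idx = 3
  bottom 4 bits -> offset = 1

Answer: 3 3 1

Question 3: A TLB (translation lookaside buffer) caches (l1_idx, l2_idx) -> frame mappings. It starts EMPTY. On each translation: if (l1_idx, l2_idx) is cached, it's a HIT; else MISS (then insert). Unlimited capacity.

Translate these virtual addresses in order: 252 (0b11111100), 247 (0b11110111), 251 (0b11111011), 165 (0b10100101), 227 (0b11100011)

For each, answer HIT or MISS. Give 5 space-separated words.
vaddr=252: (3,3) not in TLB -> MISS, insert
vaddr=247: (3,3) in TLB -> HIT
vaddr=251: (3,3) in TLB -> HIT
vaddr=165: (2,2) not in TLB -> MISS, insert
vaddr=227: (3,2) not in TLB -> MISS, insert

Answer: MISS HIT HIT MISS MISS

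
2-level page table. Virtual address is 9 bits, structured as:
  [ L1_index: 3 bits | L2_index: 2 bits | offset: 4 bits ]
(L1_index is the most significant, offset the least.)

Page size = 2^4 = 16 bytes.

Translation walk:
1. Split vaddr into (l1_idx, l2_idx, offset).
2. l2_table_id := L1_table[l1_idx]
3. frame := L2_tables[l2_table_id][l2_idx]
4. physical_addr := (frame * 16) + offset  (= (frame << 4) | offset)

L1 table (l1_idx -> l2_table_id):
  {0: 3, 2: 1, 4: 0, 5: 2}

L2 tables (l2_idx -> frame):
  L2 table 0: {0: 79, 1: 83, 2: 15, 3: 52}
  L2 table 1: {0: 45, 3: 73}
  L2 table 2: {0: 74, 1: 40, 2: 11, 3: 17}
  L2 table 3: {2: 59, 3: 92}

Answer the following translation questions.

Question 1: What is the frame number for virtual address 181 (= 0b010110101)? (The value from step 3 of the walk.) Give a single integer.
vaddr = 181: l1_idx=2, l2_idx=3
L1[2] = 1; L2[1][3] = 73

Answer: 73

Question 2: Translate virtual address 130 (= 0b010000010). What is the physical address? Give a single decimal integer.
Answer: 722

Derivation:
vaddr = 130 = 0b010000010
Split: l1_idx=2, l2_idx=0, offset=2
L1[2] = 1
L2[1][0] = 45
paddr = 45 * 16 + 2 = 722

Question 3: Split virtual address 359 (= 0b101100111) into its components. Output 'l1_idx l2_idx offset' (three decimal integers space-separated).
Answer: 5 2 7

Derivation:
vaddr = 359 = 0b101100111
  top 3 bits -> l1_idx = 5
  next 2 bits -> l2_idx = 2
  bottom 4 bits -> offset = 7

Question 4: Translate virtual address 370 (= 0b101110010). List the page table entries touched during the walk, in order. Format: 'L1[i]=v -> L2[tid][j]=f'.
Answer: L1[5]=2 -> L2[2][3]=17

Derivation:
vaddr = 370 = 0b101110010
Split: l1_idx=5, l2_idx=3, offset=2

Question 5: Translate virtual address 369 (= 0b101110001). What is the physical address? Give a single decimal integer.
vaddr = 369 = 0b101110001
Split: l1_idx=5, l2_idx=3, offset=1
L1[5] = 2
L2[2][3] = 17
paddr = 17 * 16 + 1 = 273

Answer: 273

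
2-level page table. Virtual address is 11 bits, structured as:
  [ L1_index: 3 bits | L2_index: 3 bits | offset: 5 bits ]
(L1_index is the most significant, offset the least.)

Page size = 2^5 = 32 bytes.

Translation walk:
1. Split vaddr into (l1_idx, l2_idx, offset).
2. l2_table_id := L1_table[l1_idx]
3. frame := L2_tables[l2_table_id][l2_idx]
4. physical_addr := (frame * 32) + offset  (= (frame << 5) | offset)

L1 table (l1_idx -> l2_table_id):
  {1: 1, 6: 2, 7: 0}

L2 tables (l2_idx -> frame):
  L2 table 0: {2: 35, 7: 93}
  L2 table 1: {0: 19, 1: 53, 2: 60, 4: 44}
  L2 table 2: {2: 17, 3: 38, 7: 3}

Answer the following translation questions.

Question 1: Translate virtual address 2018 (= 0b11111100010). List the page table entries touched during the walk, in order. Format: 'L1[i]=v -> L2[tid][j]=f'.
vaddr = 2018 = 0b11111100010
Split: l1_idx=7, l2_idx=7, offset=2

Answer: L1[7]=0 -> L2[0][7]=93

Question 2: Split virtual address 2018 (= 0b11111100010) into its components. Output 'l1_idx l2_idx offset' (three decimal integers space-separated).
vaddr = 2018 = 0b11111100010
  top 3 bits -> l1_idx = 7
  next 3 bits -> l2_idx = 7
  bottom 5 bits -> offset = 2

Answer: 7 7 2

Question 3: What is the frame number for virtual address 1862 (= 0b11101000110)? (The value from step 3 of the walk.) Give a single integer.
vaddr = 1862: l1_idx=7, l2_idx=2
L1[7] = 0; L2[0][2] = 35

Answer: 35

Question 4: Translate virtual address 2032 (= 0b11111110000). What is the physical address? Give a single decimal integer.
vaddr = 2032 = 0b11111110000
Split: l1_idx=7, l2_idx=7, offset=16
L1[7] = 0
L2[0][7] = 93
paddr = 93 * 32 + 16 = 2992

Answer: 2992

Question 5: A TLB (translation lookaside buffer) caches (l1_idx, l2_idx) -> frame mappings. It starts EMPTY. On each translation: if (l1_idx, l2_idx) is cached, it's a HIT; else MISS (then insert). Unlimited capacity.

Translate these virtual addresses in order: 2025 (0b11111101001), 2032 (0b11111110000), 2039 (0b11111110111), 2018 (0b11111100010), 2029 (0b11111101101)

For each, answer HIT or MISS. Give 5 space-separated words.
vaddr=2025: (7,7) not in TLB -> MISS, insert
vaddr=2032: (7,7) in TLB -> HIT
vaddr=2039: (7,7) in TLB -> HIT
vaddr=2018: (7,7) in TLB -> HIT
vaddr=2029: (7,7) in TLB -> HIT

Answer: MISS HIT HIT HIT HIT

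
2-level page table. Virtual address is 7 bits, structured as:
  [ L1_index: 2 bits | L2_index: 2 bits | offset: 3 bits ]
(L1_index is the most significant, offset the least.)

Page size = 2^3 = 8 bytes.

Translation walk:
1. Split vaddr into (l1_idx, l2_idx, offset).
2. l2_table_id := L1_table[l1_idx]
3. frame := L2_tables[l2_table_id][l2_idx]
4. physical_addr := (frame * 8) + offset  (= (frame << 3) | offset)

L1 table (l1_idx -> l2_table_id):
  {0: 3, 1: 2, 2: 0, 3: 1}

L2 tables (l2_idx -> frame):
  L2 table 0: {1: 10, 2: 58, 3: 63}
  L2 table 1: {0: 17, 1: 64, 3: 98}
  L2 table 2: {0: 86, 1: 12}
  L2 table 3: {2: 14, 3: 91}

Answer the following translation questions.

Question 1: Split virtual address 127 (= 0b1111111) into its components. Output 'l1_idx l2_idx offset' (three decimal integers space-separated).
vaddr = 127 = 0b1111111
  top 2 bits -> l1_idx = 3
  next 2 bits -> l2_idx = 3
  bottom 3 bits -> offset = 7

Answer: 3 3 7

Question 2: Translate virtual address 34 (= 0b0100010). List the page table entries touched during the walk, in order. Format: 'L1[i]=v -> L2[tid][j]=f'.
Answer: L1[1]=2 -> L2[2][0]=86

Derivation:
vaddr = 34 = 0b0100010
Split: l1_idx=1, l2_idx=0, offset=2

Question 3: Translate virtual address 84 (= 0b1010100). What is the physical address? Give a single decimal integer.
vaddr = 84 = 0b1010100
Split: l1_idx=2, l2_idx=2, offset=4
L1[2] = 0
L2[0][2] = 58
paddr = 58 * 8 + 4 = 468

Answer: 468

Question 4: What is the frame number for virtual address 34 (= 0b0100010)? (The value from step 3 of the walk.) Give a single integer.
Answer: 86

Derivation:
vaddr = 34: l1_idx=1, l2_idx=0
L1[1] = 2; L2[2][0] = 86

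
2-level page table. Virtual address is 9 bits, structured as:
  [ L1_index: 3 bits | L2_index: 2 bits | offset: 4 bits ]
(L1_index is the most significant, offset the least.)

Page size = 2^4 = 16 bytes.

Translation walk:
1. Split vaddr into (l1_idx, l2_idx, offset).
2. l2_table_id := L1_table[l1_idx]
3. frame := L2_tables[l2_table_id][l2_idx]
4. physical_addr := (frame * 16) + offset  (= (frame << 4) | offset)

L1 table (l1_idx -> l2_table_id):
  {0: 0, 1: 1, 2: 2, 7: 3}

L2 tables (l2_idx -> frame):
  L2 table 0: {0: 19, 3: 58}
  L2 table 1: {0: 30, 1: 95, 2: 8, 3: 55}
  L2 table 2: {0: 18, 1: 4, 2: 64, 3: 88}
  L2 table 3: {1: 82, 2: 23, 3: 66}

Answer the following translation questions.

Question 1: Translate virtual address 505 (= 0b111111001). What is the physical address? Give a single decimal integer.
Answer: 1065

Derivation:
vaddr = 505 = 0b111111001
Split: l1_idx=7, l2_idx=3, offset=9
L1[7] = 3
L2[3][3] = 66
paddr = 66 * 16 + 9 = 1065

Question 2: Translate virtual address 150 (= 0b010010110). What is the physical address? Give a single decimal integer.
Answer: 70

Derivation:
vaddr = 150 = 0b010010110
Split: l1_idx=2, l2_idx=1, offset=6
L1[2] = 2
L2[2][1] = 4
paddr = 4 * 16 + 6 = 70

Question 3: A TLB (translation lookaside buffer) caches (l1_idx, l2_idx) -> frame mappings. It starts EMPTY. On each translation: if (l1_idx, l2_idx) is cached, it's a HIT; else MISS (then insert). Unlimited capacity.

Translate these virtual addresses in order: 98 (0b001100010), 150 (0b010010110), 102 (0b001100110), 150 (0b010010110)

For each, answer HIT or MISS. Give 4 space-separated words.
Answer: MISS MISS HIT HIT

Derivation:
vaddr=98: (1,2) not in TLB -> MISS, insert
vaddr=150: (2,1) not in TLB -> MISS, insert
vaddr=102: (1,2) in TLB -> HIT
vaddr=150: (2,1) in TLB -> HIT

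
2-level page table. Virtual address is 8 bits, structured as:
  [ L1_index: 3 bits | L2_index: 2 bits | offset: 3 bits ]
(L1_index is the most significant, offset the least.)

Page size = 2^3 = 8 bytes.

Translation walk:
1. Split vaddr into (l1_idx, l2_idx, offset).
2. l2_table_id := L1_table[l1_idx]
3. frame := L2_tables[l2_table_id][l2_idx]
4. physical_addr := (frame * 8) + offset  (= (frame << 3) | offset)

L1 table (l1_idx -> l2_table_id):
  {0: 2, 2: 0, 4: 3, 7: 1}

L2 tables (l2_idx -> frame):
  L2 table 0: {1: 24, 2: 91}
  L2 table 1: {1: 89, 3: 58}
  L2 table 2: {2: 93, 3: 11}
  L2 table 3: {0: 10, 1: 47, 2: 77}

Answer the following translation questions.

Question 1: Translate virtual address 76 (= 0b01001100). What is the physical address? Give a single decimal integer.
Answer: 196

Derivation:
vaddr = 76 = 0b01001100
Split: l1_idx=2, l2_idx=1, offset=4
L1[2] = 0
L2[0][1] = 24
paddr = 24 * 8 + 4 = 196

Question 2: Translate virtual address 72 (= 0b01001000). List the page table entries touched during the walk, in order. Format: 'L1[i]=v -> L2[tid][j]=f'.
vaddr = 72 = 0b01001000
Split: l1_idx=2, l2_idx=1, offset=0

Answer: L1[2]=0 -> L2[0][1]=24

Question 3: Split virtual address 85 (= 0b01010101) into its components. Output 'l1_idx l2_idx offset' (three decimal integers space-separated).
vaddr = 85 = 0b01010101
  top 3 bits -> l1_idx = 2
  next 2 bits -> l2_idx = 2
  bottom 3 bits -> offset = 5

Answer: 2 2 5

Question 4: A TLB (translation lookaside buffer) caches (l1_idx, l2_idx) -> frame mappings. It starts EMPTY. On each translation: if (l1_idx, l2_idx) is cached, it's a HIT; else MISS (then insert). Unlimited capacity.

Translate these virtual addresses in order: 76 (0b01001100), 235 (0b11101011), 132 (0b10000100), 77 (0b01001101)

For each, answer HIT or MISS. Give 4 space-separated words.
vaddr=76: (2,1) not in TLB -> MISS, insert
vaddr=235: (7,1) not in TLB -> MISS, insert
vaddr=132: (4,0) not in TLB -> MISS, insert
vaddr=77: (2,1) in TLB -> HIT

Answer: MISS MISS MISS HIT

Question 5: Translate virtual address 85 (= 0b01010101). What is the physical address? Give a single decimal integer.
vaddr = 85 = 0b01010101
Split: l1_idx=2, l2_idx=2, offset=5
L1[2] = 0
L2[0][2] = 91
paddr = 91 * 8 + 5 = 733

Answer: 733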